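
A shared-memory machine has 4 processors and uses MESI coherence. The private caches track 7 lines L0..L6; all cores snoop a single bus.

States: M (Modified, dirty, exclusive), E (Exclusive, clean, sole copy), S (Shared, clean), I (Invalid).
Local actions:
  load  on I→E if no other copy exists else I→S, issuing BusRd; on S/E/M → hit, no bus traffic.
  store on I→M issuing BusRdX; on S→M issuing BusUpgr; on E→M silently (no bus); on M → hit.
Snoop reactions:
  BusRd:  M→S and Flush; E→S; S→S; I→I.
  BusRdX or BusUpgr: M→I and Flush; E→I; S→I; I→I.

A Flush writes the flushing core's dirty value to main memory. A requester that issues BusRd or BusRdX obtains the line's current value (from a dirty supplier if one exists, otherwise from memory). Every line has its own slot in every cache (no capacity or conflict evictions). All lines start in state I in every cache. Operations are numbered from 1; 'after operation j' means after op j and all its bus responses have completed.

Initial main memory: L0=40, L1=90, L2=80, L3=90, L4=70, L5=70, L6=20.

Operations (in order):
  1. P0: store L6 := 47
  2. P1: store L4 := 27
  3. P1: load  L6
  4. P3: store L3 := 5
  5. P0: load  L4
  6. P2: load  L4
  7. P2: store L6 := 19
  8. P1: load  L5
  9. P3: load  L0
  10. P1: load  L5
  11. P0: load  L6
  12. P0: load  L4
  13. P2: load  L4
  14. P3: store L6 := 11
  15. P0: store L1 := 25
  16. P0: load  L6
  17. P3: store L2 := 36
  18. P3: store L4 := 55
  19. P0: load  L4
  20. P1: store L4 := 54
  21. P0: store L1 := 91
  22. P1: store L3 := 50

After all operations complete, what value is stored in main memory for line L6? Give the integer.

step 1: P0: store L6 := 47  ⟶  MIII  (L6)  txn=BusRdX  M[L6]=20
step 2: P1: store L4 := 27  ⟶  IMII  (L4)  txn=BusRdX  M[L4]=70
step 3: P1: load  L6  ⟶  SSII  (L6)  txn=BusRd+Flush  M[L6]=47
step 4: P3: store L3 := 5  ⟶  IIIM  (L3)  txn=BusRdX  M[L3]=90
step 5: P0: load  L4  ⟶  SSII  (L4)  txn=BusRd+Flush  M[L4]=27
step 6: P2: load  L4  ⟶  SSSI  (L4)  txn=BusRd  M[L4]=27
step 7: P2: store L6 := 19  ⟶  IIMI  (L6)  txn=BusRdX  M[L6]=47
step 8: P1: load  L5  ⟶  IEII  (L5)  txn=BusRd  M[L5]=70
step 9: P3: load  L0  ⟶  IIIE  (L0)  txn=BusRd  M[L0]=40
step 10: P1: load  L5  ⟶  IEII  (L5)  txn=∅  M[L5]=70
step 11: P0: load  L6  ⟶  SISI  (L6)  txn=BusRd+Flush  M[L6]=19
step 12: P0: load  L4  ⟶  SSSI  (L4)  txn=∅  M[L4]=27
step 13: P2: load  L4  ⟶  SSSI  (L4)  txn=∅  M[L4]=27
step 14: P3: store L6 := 11  ⟶  IIIM  (L6)  txn=BusRdX  M[L6]=19
step 15: P0: store L1 := 25  ⟶  MIII  (L1)  txn=BusRdX  M[L1]=90
step 16: P0: load  L6  ⟶  SIIS  (L6)  txn=BusRd+Flush  M[L6]=11
step 17: P3: store L2 := 36  ⟶  IIIM  (L2)  txn=BusRdX  M[L2]=80
step 18: P3: store L4 := 55  ⟶  IIIM  (L4)  txn=BusRdX  M[L4]=27
step 19: P0: load  L4  ⟶  SIIS  (L4)  txn=BusRd+Flush  M[L4]=55
step 20: P1: store L4 := 54  ⟶  IMII  (L4)  txn=BusRdX  M[L4]=55
step 21: P0: store L1 := 91  ⟶  MIII  (L1)  txn=∅  M[L1]=90
step 22: P1: store L3 := 50  ⟶  IMII  (L3)  txn=BusRdX+Flush  M[L3]=5

memory[L6] = 11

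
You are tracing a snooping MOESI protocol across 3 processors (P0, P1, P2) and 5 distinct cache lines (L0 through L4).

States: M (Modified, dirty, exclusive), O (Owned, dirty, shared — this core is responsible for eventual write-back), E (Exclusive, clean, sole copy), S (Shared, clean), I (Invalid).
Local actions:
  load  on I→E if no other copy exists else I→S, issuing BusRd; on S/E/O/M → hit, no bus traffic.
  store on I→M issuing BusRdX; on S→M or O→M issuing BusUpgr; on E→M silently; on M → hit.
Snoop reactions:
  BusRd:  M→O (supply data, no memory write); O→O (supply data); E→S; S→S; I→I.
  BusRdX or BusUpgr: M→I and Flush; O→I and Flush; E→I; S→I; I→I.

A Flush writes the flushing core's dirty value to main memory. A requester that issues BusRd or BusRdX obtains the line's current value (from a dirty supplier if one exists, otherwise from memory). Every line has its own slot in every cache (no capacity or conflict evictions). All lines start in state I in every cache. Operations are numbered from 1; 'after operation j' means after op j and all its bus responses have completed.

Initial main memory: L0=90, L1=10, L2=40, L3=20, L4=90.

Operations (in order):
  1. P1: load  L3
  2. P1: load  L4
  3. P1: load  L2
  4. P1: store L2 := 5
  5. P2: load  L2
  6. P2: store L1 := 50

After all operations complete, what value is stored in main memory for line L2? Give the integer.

memory[L2] = 40

step 1: P1: load  L3  ⟶  IEI  (L3)  txn=BusRd  M[L3]=20
step 2: P1: load  L4  ⟶  IEI  (L4)  txn=BusRd  M[L4]=90
step 3: P1: load  L2  ⟶  IEI  (L2)  txn=BusRd  M[L2]=40
step 4: P1: store L2 := 5  ⟶  IMI  (L2)  txn=∅  M[L2]=40
step 5: P2: load  L2  ⟶  IOS  (L2)  txn=BusRd  M[L2]=40
step 6: P2: store L1 := 50  ⟶  IIM  (L1)  txn=BusRdX  M[L1]=10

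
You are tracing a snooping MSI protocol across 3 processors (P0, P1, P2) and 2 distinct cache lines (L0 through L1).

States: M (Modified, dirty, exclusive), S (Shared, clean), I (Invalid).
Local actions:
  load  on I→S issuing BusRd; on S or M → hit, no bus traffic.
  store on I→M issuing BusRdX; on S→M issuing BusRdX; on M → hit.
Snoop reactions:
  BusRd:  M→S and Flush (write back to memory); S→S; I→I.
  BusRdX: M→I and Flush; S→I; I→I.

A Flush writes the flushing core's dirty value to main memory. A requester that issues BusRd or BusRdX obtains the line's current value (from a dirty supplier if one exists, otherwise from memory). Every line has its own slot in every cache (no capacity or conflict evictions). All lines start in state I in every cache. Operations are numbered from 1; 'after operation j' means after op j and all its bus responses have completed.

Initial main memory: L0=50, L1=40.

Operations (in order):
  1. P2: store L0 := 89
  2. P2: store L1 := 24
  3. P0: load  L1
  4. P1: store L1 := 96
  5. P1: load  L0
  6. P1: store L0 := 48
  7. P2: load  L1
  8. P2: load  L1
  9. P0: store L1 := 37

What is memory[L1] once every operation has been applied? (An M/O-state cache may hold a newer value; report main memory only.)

  op1 P2: store L0 := 89 → I/I/M on L0; bus BusRdX; mem=50
  op2 P2: store L1 := 24 → I/I/M on L1; bus BusRdX; mem=40
  op3 P0: load  L1 → S/I/S on L1; bus BusRd Flush; mem=24
  op4 P1: store L1 := 96 → I/M/I on L1; bus BusRdX; mem=24
  op5 P1: load  L0 → I/S/S on L0; bus BusRd Flush; mem=89
  op6 P1: store L0 := 48 → I/M/I on L0; bus BusRdX; mem=89
  op7 P2: load  L1 → I/S/S on L1; bus BusRd Flush; mem=96
  op8 P2: load  L1 → I/S/S on L1; bus (none); mem=96
  op9 P0: store L1 := 37 → M/I/I on L1; bus BusRdX; mem=96

memory[L1] = 96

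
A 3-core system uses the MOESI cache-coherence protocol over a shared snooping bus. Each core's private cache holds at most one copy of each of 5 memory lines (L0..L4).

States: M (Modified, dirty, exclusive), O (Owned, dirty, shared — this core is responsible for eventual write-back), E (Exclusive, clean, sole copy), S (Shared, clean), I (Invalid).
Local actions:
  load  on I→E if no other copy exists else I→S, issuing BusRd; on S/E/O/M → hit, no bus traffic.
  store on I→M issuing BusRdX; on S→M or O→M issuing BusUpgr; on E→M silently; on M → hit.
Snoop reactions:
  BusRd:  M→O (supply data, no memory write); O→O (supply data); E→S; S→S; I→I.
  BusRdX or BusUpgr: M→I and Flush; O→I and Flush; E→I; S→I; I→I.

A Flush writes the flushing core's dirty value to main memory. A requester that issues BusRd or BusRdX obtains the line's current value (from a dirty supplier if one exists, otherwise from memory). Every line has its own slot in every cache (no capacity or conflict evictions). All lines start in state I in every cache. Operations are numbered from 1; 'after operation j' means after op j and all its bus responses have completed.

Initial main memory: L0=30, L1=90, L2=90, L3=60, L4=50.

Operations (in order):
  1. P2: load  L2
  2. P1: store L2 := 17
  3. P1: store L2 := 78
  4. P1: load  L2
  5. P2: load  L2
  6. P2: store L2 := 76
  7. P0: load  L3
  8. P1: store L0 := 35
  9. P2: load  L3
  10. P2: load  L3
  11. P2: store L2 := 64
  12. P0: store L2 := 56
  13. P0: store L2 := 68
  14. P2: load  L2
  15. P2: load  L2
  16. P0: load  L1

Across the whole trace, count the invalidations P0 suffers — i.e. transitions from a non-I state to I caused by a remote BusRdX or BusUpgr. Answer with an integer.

invalidations = 0

step 1: P2: load  L2  ⟶  IIE  (L2)  txn=BusRd  M[L2]=90
step 2: P1: store L2 := 17  ⟶  IMI  (L2)  txn=BusRdX  M[L2]=90
step 3: P1: store L2 := 78  ⟶  IMI  (L2)  txn=∅  M[L2]=90
step 4: P1: load  L2  ⟶  IMI  (L2)  txn=∅  M[L2]=90
step 5: P2: load  L2  ⟶  IOS  (L2)  txn=BusRd  M[L2]=90
step 6: P2: store L2 := 76  ⟶  IIM  (L2)  txn=BusUpgr+Flush  M[L2]=78
step 7: P0: load  L3  ⟶  EII  (L3)  txn=BusRd  M[L3]=60
step 8: P1: store L0 := 35  ⟶  IMI  (L0)  txn=BusRdX  M[L0]=30
step 9: P2: load  L3  ⟶  SIS  (L3)  txn=BusRd  M[L3]=60
step 10: P2: load  L3  ⟶  SIS  (L3)  txn=∅  M[L3]=60
step 11: P2: store L2 := 64  ⟶  IIM  (L2)  txn=∅  M[L2]=78
step 12: P0: store L2 := 56  ⟶  MII  (L2)  txn=BusRdX+Flush  M[L2]=64
step 13: P0: store L2 := 68  ⟶  MII  (L2)  txn=∅  M[L2]=64
step 14: P2: load  L2  ⟶  OIS  (L2)  txn=BusRd  M[L2]=64
step 15: P2: load  L2  ⟶  OIS  (L2)  txn=∅  M[L2]=64
step 16: P0: load  L1  ⟶  EII  (L1)  txn=BusRd  M[L1]=90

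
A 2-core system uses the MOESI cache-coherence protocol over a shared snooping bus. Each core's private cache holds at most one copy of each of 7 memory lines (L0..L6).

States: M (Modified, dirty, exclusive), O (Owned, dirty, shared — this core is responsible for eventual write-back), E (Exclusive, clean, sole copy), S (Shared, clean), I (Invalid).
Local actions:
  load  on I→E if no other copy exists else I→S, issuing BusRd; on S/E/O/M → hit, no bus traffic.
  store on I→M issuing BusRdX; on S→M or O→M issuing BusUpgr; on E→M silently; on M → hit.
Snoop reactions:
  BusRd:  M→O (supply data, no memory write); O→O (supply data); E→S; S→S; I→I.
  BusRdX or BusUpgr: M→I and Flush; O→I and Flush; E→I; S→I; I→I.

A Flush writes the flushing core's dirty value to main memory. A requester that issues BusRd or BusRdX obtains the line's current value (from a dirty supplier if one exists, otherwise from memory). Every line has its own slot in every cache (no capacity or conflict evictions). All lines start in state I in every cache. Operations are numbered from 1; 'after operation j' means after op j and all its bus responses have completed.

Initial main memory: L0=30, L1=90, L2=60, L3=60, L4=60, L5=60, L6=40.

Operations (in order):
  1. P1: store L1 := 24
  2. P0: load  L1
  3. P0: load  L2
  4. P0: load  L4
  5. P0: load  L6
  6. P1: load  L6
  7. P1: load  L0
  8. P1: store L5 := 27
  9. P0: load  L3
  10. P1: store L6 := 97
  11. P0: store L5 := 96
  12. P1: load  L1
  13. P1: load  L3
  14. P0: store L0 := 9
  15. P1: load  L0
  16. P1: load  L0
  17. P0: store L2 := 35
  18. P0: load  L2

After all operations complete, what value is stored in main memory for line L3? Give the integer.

[1] P1: store L1 := 24 | P0:I, P1:M(24) | bus: BusRdX
[2] P0: load  L1 | P0:S(24), P1:O(24) | bus: BusRd
[3] P0: load  L2 | P0:E(60), P1:I | bus: BusRd
[4] P0: load  L4 | P0:E(60), P1:I | bus: BusRd
[5] P0: load  L6 | P0:E(40), P1:I | bus: BusRd
[6] P1: load  L6 | P0:S(40), P1:S(40) | bus: BusRd
[7] P1: load  L0 | P0:I, P1:E(30) | bus: BusRd
[8] P1: store L5 := 27 | P0:I, P1:M(27) | bus: BusRdX
[9] P0: load  L3 | P0:E(60), P1:I | bus: BusRd
[10] P1: store L6 := 97 | P0:I, P1:M(97) | bus: BusUpgr
[11] P0: store L5 := 96 | P0:M(96), P1:I | bus: BusRdX,Flush
[12] P1: load  L1 | P0:S(24), P1:O(24) | bus: none
[13] P1: load  L3 | P0:S(60), P1:S(60) | bus: BusRd
[14] P0: store L0 := 9 | P0:M(9), P1:I | bus: BusRdX
[15] P1: load  L0 | P0:O(9), P1:S(9) | bus: BusRd
[16] P1: load  L0 | P0:O(9), P1:S(9) | bus: none
[17] P0: store L2 := 35 | P0:M(35), P1:I | bus: none
[18] P0: load  L2 | P0:M(35), P1:I | bus: none

memory[L3] = 60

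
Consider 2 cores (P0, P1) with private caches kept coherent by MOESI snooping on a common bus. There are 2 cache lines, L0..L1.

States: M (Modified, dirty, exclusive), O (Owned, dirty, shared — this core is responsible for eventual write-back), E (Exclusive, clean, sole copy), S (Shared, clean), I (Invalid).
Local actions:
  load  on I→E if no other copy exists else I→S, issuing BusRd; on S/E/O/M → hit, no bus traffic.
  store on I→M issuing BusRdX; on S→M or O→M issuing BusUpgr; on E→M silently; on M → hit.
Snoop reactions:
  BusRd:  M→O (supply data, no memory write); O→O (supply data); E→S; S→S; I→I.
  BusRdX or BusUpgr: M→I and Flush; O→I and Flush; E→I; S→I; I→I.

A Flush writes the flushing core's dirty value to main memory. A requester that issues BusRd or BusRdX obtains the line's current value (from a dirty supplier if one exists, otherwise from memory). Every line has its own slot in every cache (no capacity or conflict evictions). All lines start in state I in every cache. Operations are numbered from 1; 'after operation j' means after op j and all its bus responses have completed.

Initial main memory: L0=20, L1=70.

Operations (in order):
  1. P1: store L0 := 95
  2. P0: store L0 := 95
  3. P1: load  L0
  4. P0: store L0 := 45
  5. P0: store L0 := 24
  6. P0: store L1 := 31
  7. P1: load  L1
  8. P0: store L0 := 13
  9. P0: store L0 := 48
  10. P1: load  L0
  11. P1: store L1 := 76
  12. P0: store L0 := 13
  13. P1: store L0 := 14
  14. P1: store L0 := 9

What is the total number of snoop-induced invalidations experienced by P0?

1. P1: store L0 := 95  bus=[BusRdX]  L0: P0=I P1=M  mem[L0]=20
2. P0: store L0 := 95  bus=[BusRdX,Flush]  L0: P0=M P1=I  mem[L0]=95
3. P1: load  L0  bus=[BusRd]  L0: P0=O P1=S  mem[L0]=95
4. P0: store L0 := 45  bus=[BusUpgr]  L0: P0=M P1=I  mem[L0]=95
5. P0: store L0 := 24  bus=[-]  L0: P0=M P1=I  mem[L0]=95
6. P0: store L1 := 31  bus=[BusRdX]  L1: P0=M P1=I  mem[L1]=70
7. P1: load  L1  bus=[BusRd]  L1: P0=O P1=S  mem[L1]=70
8. P0: store L0 := 13  bus=[-]  L0: P0=M P1=I  mem[L0]=95
9. P0: store L0 := 48  bus=[-]  L0: P0=M P1=I  mem[L0]=95
10. P1: load  L0  bus=[BusRd]  L0: P0=O P1=S  mem[L0]=95
11. P1: store L1 := 76  bus=[BusUpgr,Flush]  L1: P0=I P1=M  mem[L1]=31
12. P0: store L0 := 13  bus=[BusUpgr]  L0: P0=M P1=I  mem[L0]=95
13. P1: store L0 := 14  bus=[BusRdX,Flush]  L0: P0=I P1=M  mem[L0]=13
14. P1: store L0 := 9  bus=[-]  L0: P0=I P1=M  mem[L0]=13

invalidations = 2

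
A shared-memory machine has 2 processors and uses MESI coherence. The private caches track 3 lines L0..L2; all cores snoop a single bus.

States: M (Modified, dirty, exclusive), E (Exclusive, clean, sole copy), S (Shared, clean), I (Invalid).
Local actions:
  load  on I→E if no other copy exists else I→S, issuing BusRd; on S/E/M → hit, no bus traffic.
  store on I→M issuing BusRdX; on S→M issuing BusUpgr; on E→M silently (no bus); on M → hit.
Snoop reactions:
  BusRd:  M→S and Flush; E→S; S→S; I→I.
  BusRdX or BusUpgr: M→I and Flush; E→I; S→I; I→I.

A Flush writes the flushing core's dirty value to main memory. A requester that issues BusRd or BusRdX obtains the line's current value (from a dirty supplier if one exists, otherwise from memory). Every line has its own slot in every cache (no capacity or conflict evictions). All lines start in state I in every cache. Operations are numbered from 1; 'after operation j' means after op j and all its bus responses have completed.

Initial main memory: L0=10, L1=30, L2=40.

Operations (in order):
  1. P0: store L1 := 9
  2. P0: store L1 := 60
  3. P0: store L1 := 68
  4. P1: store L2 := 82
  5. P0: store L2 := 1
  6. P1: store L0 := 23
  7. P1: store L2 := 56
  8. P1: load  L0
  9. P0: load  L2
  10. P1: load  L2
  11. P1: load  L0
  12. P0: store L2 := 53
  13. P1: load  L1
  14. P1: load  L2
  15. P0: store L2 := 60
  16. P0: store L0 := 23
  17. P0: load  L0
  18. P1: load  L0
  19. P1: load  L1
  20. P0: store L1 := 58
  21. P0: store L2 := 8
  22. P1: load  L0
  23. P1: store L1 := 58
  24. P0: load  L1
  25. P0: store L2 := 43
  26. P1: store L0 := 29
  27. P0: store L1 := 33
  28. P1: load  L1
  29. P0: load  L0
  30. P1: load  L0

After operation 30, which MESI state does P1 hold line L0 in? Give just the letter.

1. P0: store L1 := 9  bus=[BusRdX]  L1: P0=M P1=I  mem[L1]=30
2. P0: store L1 := 60  bus=[-]  L1: P0=M P1=I  mem[L1]=30
3. P0: store L1 := 68  bus=[-]  L1: P0=M P1=I  mem[L1]=30
4. P1: store L2 := 82  bus=[BusRdX]  L2: P0=I P1=M  mem[L2]=40
5. P0: store L2 := 1  bus=[BusRdX,Flush]  L2: P0=M P1=I  mem[L2]=82
6. P1: store L0 := 23  bus=[BusRdX]  L0: P0=I P1=M  mem[L0]=10
7. P1: store L2 := 56  bus=[BusRdX,Flush]  L2: P0=I P1=M  mem[L2]=1
8. P1: load  L0  bus=[-]  L0: P0=I P1=M  mem[L0]=10
9. P0: load  L2  bus=[BusRd,Flush]  L2: P0=S P1=S  mem[L2]=56
10. P1: load  L2  bus=[-]  L2: P0=S P1=S  mem[L2]=56
11. P1: load  L0  bus=[-]  L0: P0=I P1=M  mem[L0]=10
12. P0: store L2 := 53  bus=[BusUpgr]  L2: P0=M P1=I  mem[L2]=56
13. P1: load  L1  bus=[BusRd,Flush]  L1: P0=S P1=S  mem[L1]=68
14. P1: load  L2  bus=[BusRd,Flush]  L2: P0=S P1=S  mem[L2]=53
15. P0: store L2 := 60  bus=[BusUpgr]  L2: P0=M P1=I  mem[L2]=53
16. P0: store L0 := 23  bus=[BusRdX,Flush]  L0: P0=M P1=I  mem[L0]=23
17. P0: load  L0  bus=[-]  L0: P0=M P1=I  mem[L0]=23
18. P1: load  L0  bus=[BusRd,Flush]  L0: P0=S P1=S  mem[L0]=23
19. P1: load  L1  bus=[-]  L1: P0=S P1=S  mem[L1]=68
20. P0: store L1 := 58  bus=[BusUpgr]  L1: P0=M P1=I  mem[L1]=68
21. P0: store L2 := 8  bus=[-]  L2: P0=M P1=I  mem[L2]=53
22. P1: load  L0  bus=[-]  L0: P0=S P1=S  mem[L0]=23
23. P1: store L1 := 58  bus=[BusRdX,Flush]  L1: P0=I P1=M  mem[L1]=58
24. P0: load  L1  bus=[BusRd,Flush]  L1: P0=S P1=S  mem[L1]=58
25. P0: store L2 := 43  bus=[-]  L2: P0=M P1=I  mem[L2]=53
26. P1: store L0 := 29  bus=[BusUpgr]  L0: P0=I P1=M  mem[L0]=23
27. P0: store L1 := 33  bus=[BusUpgr]  L1: P0=M P1=I  mem[L1]=58
28. P1: load  L1  bus=[BusRd,Flush]  L1: P0=S P1=S  mem[L1]=33
29. P0: load  L0  bus=[BusRd,Flush]  L0: P0=S P1=S  mem[L0]=29
30. P1: load  L0  bus=[-]  L0: P0=S P1=S  mem[L0]=29

state = S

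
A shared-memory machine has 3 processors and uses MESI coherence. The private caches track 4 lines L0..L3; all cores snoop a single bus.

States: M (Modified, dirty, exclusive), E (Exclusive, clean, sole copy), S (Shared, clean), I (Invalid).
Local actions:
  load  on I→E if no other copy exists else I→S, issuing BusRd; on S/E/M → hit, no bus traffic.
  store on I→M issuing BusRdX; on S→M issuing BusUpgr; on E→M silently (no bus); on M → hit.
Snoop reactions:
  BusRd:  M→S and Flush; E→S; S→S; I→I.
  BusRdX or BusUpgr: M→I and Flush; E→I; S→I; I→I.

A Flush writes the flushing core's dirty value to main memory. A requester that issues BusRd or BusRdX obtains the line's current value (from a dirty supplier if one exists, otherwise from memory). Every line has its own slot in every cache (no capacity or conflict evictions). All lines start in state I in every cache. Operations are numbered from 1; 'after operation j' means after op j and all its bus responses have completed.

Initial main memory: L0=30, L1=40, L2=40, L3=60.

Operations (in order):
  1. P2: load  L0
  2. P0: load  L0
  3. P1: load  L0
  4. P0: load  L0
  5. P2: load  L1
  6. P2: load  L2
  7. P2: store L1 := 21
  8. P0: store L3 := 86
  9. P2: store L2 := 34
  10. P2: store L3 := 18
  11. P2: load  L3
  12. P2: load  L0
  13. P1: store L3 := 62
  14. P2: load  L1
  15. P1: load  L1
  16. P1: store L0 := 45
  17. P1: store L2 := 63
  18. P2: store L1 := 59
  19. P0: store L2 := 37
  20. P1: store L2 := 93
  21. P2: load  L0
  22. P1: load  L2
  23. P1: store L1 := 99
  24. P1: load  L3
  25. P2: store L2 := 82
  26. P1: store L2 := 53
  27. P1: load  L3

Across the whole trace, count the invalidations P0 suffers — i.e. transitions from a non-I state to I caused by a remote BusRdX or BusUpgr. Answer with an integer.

step 1: P2: load  L0  ⟶  IIE  (L0)  txn=BusRd  M[L0]=30
step 2: P0: load  L0  ⟶  SIS  (L0)  txn=BusRd  M[L0]=30
step 3: P1: load  L0  ⟶  SSS  (L0)  txn=BusRd  M[L0]=30
step 4: P0: load  L0  ⟶  SSS  (L0)  txn=∅  M[L0]=30
step 5: P2: load  L1  ⟶  IIE  (L1)  txn=BusRd  M[L1]=40
step 6: P2: load  L2  ⟶  IIE  (L2)  txn=BusRd  M[L2]=40
step 7: P2: store L1 := 21  ⟶  IIM  (L1)  txn=∅  M[L1]=40
step 8: P0: store L3 := 86  ⟶  MII  (L3)  txn=BusRdX  M[L3]=60
step 9: P2: store L2 := 34  ⟶  IIM  (L2)  txn=∅  M[L2]=40
step 10: P2: store L3 := 18  ⟶  IIM  (L3)  txn=BusRdX+Flush  M[L3]=86
step 11: P2: load  L3  ⟶  IIM  (L3)  txn=∅  M[L3]=86
step 12: P2: load  L0  ⟶  SSS  (L0)  txn=∅  M[L0]=30
step 13: P1: store L3 := 62  ⟶  IMI  (L3)  txn=BusRdX+Flush  M[L3]=18
step 14: P2: load  L1  ⟶  IIM  (L1)  txn=∅  M[L1]=40
step 15: P1: load  L1  ⟶  ISS  (L1)  txn=BusRd+Flush  M[L1]=21
step 16: P1: store L0 := 45  ⟶  IMI  (L0)  txn=BusUpgr  M[L0]=30
step 17: P1: store L2 := 63  ⟶  IMI  (L2)  txn=BusRdX+Flush  M[L2]=34
step 18: P2: store L1 := 59  ⟶  IIM  (L1)  txn=BusUpgr  M[L1]=21
step 19: P0: store L2 := 37  ⟶  MII  (L2)  txn=BusRdX+Flush  M[L2]=63
step 20: P1: store L2 := 93  ⟶  IMI  (L2)  txn=BusRdX+Flush  M[L2]=37
step 21: P2: load  L0  ⟶  ISS  (L0)  txn=BusRd+Flush  M[L0]=45
step 22: P1: load  L2  ⟶  IMI  (L2)  txn=∅  M[L2]=37
step 23: P1: store L1 := 99  ⟶  IMI  (L1)  txn=BusRdX+Flush  M[L1]=59
step 24: P1: load  L3  ⟶  IMI  (L3)  txn=∅  M[L3]=18
step 25: P2: store L2 := 82  ⟶  IIM  (L2)  txn=BusRdX+Flush  M[L2]=93
step 26: P1: store L2 := 53  ⟶  IMI  (L2)  txn=BusRdX+Flush  M[L2]=82
step 27: P1: load  L3  ⟶  IMI  (L3)  txn=∅  M[L3]=18

invalidations = 3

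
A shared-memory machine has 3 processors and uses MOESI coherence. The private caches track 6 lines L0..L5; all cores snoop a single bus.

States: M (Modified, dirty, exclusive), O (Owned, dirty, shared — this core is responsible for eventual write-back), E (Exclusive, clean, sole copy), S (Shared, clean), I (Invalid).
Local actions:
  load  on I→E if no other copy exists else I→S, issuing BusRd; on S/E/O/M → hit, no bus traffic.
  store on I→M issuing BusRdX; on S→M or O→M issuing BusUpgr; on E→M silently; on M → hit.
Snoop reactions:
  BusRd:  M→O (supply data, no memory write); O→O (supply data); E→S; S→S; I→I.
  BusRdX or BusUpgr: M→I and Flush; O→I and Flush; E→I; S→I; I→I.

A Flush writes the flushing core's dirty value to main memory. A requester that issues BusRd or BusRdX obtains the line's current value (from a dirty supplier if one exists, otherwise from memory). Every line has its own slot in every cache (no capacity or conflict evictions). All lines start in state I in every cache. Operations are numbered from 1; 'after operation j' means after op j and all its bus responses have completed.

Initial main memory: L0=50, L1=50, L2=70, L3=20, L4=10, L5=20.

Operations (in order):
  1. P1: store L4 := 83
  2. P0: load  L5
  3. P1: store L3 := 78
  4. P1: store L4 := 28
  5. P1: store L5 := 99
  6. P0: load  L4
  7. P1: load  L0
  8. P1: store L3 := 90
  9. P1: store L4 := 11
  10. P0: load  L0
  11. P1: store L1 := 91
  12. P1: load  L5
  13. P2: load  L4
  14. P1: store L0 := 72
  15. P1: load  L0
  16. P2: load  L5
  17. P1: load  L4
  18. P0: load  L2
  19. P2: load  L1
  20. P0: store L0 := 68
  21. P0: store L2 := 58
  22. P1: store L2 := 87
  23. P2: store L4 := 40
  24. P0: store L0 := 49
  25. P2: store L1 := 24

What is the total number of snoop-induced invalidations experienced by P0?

invalidations = 4

  op1 P1: store L4 := 83 → I/M/I on L4; bus BusRdX; mem=10
  op2 P0: load  L5 → E/I/I on L5; bus BusRd; mem=20
  op3 P1: store L3 := 78 → I/M/I on L3; bus BusRdX; mem=20
  op4 P1: store L4 := 28 → I/M/I on L4; bus (none); mem=10
  op5 P1: store L5 := 99 → I/M/I on L5; bus BusRdX; mem=20
  op6 P0: load  L4 → S/O/I on L4; bus BusRd; mem=10
  op7 P1: load  L0 → I/E/I on L0; bus BusRd; mem=50
  op8 P1: store L3 := 90 → I/M/I on L3; bus (none); mem=20
  op9 P1: store L4 := 11 → I/M/I on L4; bus BusUpgr; mem=10
  op10 P0: load  L0 → S/S/I on L0; bus BusRd; mem=50
  op11 P1: store L1 := 91 → I/M/I on L1; bus BusRdX; mem=50
  op12 P1: load  L5 → I/M/I on L5; bus (none); mem=20
  op13 P2: load  L4 → I/O/S on L4; bus BusRd; mem=10
  op14 P1: store L0 := 72 → I/M/I on L0; bus BusUpgr; mem=50
  op15 P1: load  L0 → I/M/I on L0; bus (none); mem=50
  op16 P2: load  L5 → I/O/S on L5; bus BusRd; mem=20
  op17 P1: load  L4 → I/O/S on L4; bus (none); mem=10
  op18 P0: load  L2 → E/I/I on L2; bus BusRd; mem=70
  op19 P2: load  L1 → I/O/S on L1; bus BusRd; mem=50
  op20 P0: store L0 := 68 → M/I/I on L0; bus BusRdX Flush; mem=72
  op21 P0: store L2 := 58 → M/I/I on L2; bus (none); mem=70
  op22 P1: store L2 := 87 → I/M/I on L2; bus BusRdX Flush; mem=58
  op23 P2: store L4 := 40 → I/I/M on L4; bus BusUpgr Flush; mem=11
  op24 P0: store L0 := 49 → M/I/I on L0; bus (none); mem=72
  op25 P2: store L1 := 24 → I/I/M on L1; bus BusUpgr Flush; mem=91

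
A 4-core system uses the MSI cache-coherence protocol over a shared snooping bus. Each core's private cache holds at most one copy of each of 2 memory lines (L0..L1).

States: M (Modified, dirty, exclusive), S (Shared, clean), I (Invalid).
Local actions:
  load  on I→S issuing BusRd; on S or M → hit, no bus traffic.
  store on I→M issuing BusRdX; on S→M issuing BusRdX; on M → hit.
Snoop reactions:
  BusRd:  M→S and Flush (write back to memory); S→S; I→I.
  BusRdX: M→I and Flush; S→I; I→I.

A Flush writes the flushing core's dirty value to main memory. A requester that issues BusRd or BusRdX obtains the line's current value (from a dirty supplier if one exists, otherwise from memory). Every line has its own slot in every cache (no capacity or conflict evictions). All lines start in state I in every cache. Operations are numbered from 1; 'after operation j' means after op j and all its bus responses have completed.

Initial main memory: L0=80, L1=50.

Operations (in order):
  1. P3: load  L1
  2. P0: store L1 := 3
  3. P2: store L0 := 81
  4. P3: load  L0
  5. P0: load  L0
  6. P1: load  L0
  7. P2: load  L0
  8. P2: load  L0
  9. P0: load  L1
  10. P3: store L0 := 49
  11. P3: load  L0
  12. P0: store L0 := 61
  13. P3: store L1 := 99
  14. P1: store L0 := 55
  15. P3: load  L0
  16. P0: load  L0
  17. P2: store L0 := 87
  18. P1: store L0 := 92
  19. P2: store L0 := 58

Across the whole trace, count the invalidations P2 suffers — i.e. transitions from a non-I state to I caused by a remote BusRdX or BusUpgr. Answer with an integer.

1. P3: load  L1  bus=[BusRd]  L1: P0=I P1=I P2=I P3=S  mem[L1]=50
2. P0: store L1 := 3  bus=[BusRdX]  L1: P0=M P1=I P2=I P3=I  mem[L1]=50
3. P2: store L0 := 81  bus=[BusRdX]  L0: P0=I P1=I P2=M P3=I  mem[L0]=80
4. P3: load  L0  bus=[BusRd,Flush]  L0: P0=I P1=I P2=S P3=S  mem[L0]=81
5. P0: load  L0  bus=[BusRd]  L0: P0=S P1=I P2=S P3=S  mem[L0]=81
6. P1: load  L0  bus=[BusRd]  L0: P0=S P1=S P2=S P3=S  mem[L0]=81
7. P2: load  L0  bus=[-]  L0: P0=S P1=S P2=S P3=S  mem[L0]=81
8. P2: load  L0  bus=[-]  L0: P0=S P1=S P2=S P3=S  mem[L0]=81
9. P0: load  L1  bus=[-]  L1: P0=M P1=I P2=I P3=I  mem[L1]=50
10. P3: store L0 := 49  bus=[BusRdX]  L0: P0=I P1=I P2=I P3=M  mem[L0]=81
11. P3: load  L0  bus=[-]  L0: P0=I P1=I P2=I P3=M  mem[L0]=81
12. P0: store L0 := 61  bus=[BusRdX,Flush]  L0: P0=M P1=I P2=I P3=I  mem[L0]=49
13. P3: store L1 := 99  bus=[BusRdX,Flush]  L1: P0=I P1=I P2=I P3=M  mem[L1]=3
14. P1: store L0 := 55  bus=[BusRdX,Flush]  L0: P0=I P1=M P2=I P3=I  mem[L0]=61
15. P3: load  L0  bus=[BusRd,Flush]  L0: P0=I P1=S P2=I P3=S  mem[L0]=55
16. P0: load  L0  bus=[BusRd]  L0: P0=S P1=S P2=I P3=S  mem[L0]=55
17. P2: store L0 := 87  bus=[BusRdX]  L0: P0=I P1=I P2=M P3=I  mem[L0]=55
18. P1: store L0 := 92  bus=[BusRdX,Flush]  L0: P0=I P1=M P2=I P3=I  mem[L0]=87
19. P2: store L0 := 58  bus=[BusRdX,Flush]  L0: P0=I P1=I P2=M P3=I  mem[L0]=92

invalidations = 2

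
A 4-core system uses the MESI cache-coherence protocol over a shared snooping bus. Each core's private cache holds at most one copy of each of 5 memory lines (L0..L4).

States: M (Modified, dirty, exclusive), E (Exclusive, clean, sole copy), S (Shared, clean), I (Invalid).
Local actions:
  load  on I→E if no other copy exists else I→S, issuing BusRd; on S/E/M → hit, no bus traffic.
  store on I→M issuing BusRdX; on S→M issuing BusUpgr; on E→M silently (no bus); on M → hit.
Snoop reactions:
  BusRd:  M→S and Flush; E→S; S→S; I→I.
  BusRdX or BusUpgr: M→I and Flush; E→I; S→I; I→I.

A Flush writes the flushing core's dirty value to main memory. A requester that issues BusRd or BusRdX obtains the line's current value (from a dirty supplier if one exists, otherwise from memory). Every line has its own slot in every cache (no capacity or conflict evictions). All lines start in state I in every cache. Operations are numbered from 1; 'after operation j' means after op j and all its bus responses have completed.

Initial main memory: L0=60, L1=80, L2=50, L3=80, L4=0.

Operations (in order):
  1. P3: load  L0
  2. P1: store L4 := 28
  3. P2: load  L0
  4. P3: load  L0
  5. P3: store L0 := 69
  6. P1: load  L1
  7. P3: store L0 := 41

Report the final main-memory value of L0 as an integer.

memory[L0] = 60

  op1 P3: load  L0 → I/I/I/E on L0; bus BusRd; mem=60
  op2 P1: store L4 := 28 → I/M/I/I on L4; bus BusRdX; mem=0
  op3 P2: load  L0 → I/I/S/S on L0; bus BusRd; mem=60
  op4 P3: load  L0 → I/I/S/S on L0; bus (none); mem=60
  op5 P3: store L0 := 69 → I/I/I/M on L0; bus BusUpgr; mem=60
  op6 P1: load  L1 → I/E/I/I on L1; bus BusRd; mem=80
  op7 P3: store L0 := 41 → I/I/I/M on L0; bus (none); mem=60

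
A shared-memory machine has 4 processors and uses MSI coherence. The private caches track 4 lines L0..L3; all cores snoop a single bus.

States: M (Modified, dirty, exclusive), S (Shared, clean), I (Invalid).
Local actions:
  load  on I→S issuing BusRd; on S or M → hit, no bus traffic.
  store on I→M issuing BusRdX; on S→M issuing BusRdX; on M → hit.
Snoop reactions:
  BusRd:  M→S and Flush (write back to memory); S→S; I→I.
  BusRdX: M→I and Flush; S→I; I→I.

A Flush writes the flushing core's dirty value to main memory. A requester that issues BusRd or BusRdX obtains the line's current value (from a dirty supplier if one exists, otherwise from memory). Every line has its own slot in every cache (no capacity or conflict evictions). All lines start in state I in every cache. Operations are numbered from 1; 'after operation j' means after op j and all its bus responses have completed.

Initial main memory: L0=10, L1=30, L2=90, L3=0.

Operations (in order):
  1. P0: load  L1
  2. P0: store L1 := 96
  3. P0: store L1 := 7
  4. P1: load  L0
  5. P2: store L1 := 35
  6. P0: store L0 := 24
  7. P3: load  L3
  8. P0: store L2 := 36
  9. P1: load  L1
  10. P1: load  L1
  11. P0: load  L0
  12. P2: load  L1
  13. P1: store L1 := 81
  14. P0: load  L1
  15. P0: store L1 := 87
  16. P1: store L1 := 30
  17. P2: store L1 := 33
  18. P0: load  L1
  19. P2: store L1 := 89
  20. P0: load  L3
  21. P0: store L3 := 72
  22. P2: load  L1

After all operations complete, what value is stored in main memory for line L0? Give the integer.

[1] P0: load  L1 | P0:S(30), P1:I, P2:I, P3:I | bus: BusRd
[2] P0: store L1 := 96 | P0:M(96), P1:I, P2:I, P3:I | bus: BusRdX
[3] P0: store L1 := 7 | P0:M(7), P1:I, P2:I, P3:I | bus: none
[4] P1: load  L0 | P0:I, P1:S(10), P2:I, P3:I | bus: BusRd
[5] P2: store L1 := 35 | P0:I, P1:I, P2:M(35), P3:I | bus: BusRdX,Flush
[6] P0: store L0 := 24 | P0:M(24), P1:I, P2:I, P3:I | bus: BusRdX
[7] P3: load  L3 | P0:I, P1:I, P2:I, P3:S(0) | bus: BusRd
[8] P0: store L2 := 36 | P0:M(36), P1:I, P2:I, P3:I | bus: BusRdX
[9] P1: load  L1 | P0:I, P1:S(35), P2:S(35), P3:I | bus: BusRd,Flush
[10] P1: load  L1 | P0:I, P1:S(35), P2:S(35), P3:I | bus: none
[11] P0: load  L0 | P0:M(24), P1:I, P2:I, P3:I | bus: none
[12] P2: load  L1 | P0:I, P1:S(35), P2:S(35), P3:I | bus: none
[13] P1: store L1 := 81 | P0:I, P1:M(81), P2:I, P3:I | bus: BusRdX
[14] P0: load  L1 | P0:S(81), P1:S(81), P2:I, P3:I | bus: BusRd,Flush
[15] P0: store L1 := 87 | P0:M(87), P1:I, P2:I, P3:I | bus: BusRdX
[16] P1: store L1 := 30 | P0:I, P1:M(30), P2:I, P3:I | bus: BusRdX,Flush
[17] P2: store L1 := 33 | P0:I, P1:I, P2:M(33), P3:I | bus: BusRdX,Flush
[18] P0: load  L1 | P0:S(33), P1:I, P2:S(33), P3:I | bus: BusRd,Flush
[19] P2: store L1 := 89 | P0:I, P1:I, P2:M(89), P3:I | bus: BusRdX
[20] P0: load  L3 | P0:S(0), P1:I, P2:I, P3:S(0) | bus: BusRd
[21] P0: store L3 := 72 | P0:M(72), P1:I, P2:I, P3:I | bus: BusRdX
[22] P2: load  L1 | P0:I, P1:I, P2:M(89), P3:I | bus: none

memory[L0] = 10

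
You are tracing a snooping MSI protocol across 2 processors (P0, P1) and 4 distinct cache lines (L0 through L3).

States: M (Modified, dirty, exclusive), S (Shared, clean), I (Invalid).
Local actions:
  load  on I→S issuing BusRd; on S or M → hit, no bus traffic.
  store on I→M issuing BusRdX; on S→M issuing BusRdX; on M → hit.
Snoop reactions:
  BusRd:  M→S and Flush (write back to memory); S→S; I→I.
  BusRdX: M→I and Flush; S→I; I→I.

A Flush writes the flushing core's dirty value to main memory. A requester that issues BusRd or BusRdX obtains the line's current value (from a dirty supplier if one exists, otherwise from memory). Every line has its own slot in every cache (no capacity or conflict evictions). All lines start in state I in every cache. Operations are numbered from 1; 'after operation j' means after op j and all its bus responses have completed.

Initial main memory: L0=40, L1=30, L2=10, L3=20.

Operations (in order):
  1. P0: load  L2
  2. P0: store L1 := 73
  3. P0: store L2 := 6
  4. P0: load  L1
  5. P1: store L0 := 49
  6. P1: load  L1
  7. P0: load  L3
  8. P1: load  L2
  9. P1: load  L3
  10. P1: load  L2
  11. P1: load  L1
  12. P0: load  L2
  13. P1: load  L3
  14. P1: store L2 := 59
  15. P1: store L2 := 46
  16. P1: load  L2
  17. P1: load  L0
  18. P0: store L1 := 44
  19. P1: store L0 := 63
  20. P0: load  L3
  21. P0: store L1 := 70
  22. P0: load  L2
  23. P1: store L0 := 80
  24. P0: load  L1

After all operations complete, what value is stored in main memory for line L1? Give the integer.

[1] P0: load  L2 | P0:S(10), P1:I | bus: BusRd
[2] P0: store L1 := 73 | P0:M(73), P1:I | bus: BusRdX
[3] P0: store L2 := 6 | P0:M(6), P1:I | bus: BusRdX
[4] P0: load  L1 | P0:M(73), P1:I | bus: none
[5] P1: store L0 := 49 | P0:I, P1:M(49) | bus: BusRdX
[6] P1: load  L1 | P0:S(73), P1:S(73) | bus: BusRd,Flush
[7] P0: load  L3 | P0:S(20), P1:I | bus: BusRd
[8] P1: load  L2 | P0:S(6), P1:S(6) | bus: BusRd,Flush
[9] P1: load  L3 | P0:S(20), P1:S(20) | bus: BusRd
[10] P1: load  L2 | P0:S(6), P1:S(6) | bus: none
[11] P1: load  L1 | P0:S(73), P1:S(73) | bus: none
[12] P0: load  L2 | P0:S(6), P1:S(6) | bus: none
[13] P1: load  L3 | P0:S(20), P1:S(20) | bus: none
[14] P1: store L2 := 59 | P0:I, P1:M(59) | bus: BusRdX
[15] P1: store L2 := 46 | P0:I, P1:M(46) | bus: none
[16] P1: load  L2 | P0:I, P1:M(46) | bus: none
[17] P1: load  L0 | P0:I, P1:M(49) | bus: none
[18] P0: store L1 := 44 | P0:M(44), P1:I | bus: BusRdX
[19] P1: store L0 := 63 | P0:I, P1:M(63) | bus: none
[20] P0: load  L3 | P0:S(20), P1:S(20) | bus: none
[21] P0: store L1 := 70 | P0:M(70), P1:I | bus: none
[22] P0: load  L2 | P0:S(46), P1:S(46) | bus: BusRd,Flush
[23] P1: store L0 := 80 | P0:I, P1:M(80) | bus: none
[24] P0: load  L1 | P0:M(70), P1:I | bus: none

memory[L1] = 73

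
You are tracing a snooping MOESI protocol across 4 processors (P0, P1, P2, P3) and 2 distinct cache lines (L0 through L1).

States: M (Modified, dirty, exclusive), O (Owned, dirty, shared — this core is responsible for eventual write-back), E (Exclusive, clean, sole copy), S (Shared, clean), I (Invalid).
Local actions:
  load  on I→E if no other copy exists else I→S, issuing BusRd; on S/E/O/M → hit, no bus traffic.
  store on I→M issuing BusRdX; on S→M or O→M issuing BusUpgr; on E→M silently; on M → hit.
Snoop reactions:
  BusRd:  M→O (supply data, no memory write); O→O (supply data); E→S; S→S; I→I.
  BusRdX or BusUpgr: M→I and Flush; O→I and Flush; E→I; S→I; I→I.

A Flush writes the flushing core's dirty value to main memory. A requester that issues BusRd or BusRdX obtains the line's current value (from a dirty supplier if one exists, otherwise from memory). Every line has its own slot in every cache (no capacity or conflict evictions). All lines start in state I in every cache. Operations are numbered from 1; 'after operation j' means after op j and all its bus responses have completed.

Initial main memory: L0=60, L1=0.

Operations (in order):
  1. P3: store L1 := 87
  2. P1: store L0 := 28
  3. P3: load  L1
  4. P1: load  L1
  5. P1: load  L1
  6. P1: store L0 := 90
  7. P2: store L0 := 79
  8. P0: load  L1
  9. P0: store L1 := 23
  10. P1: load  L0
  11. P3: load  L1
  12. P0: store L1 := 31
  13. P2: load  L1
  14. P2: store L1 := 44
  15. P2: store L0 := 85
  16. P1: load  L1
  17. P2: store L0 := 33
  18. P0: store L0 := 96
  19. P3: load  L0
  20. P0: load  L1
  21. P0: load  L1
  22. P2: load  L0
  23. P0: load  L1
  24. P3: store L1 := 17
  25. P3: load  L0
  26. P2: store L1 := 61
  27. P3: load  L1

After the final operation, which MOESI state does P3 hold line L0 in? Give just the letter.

state = S

step 1: P3: store L1 := 87  ⟶  IIIM  (L1)  txn=BusRdX  M[L1]=0
step 2: P1: store L0 := 28  ⟶  IMII  (L0)  txn=BusRdX  M[L0]=60
step 3: P3: load  L1  ⟶  IIIM  (L1)  txn=∅  M[L1]=0
step 4: P1: load  L1  ⟶  ISIO  (L1)  txn=BusRd  M[L1]=0
step 5: P1: load  L1  ⟶  ISIO  (L1)  txn=∅  M[L1]=0
step 6: P1: store L0 := 90  ⟶  IMII  (L0)  txn=∅  M[L0]=60
step 7: P2: store L0 := 79  ⟶  IIMI  (L0)  txn=BusRdX+Flush  M[L0]=90
step 8: P0: load  L1  ⟶  SSIO  (L1)  txn=BusRd  M[L1]=0
step 9: P0: store L1 := 23  ⟶  MIII  (L1)  txn=BusUpgr+Flush  M[L1]=87
step 10: P1: load  L0  ⟶  ISOI  (L0)  txn=BusRd  M[L0]=90
step 11: P3: load  L1  ⟶  OIIS  (L1)  txn=BusRd  M[L1]=87
step 12: P0: store L1 := 31  ⟶  MIII  (L1)  txn=BusUpgr  M[L1]=87
step 13: P2: load  L1  ⟶  OISI  (L1)  txn=BusRd  M[L1]=87
step 14: P2: store L1 := 44  ⟶  IIMI  (L1)  txn=BusUpgr+Flush  M[L1]=31
step 15: P2: store L0 := 85  ⟶  IIMI  (L0)  txn=BusUpgr  M[L0]=90
step 16: P1: load  L1  ⟶  ISOI  (L1)  txn=BusRd  M[L1]=31
step 17: P2: store L0 := 33  ⟶  IIMI  (L0)  txn=∅  M[L0]=90
step 18: P0: store L0 := 96  ⟶  MIII  (L0)  txn=BusRdX+Flush  M[L0]=33
step 19: P3: load  L0  ⟶  OIIS  (L0)  txn=BusRd  M[L0]=33
step 20: P0: load  L1  ⟶  SSOI  (L1)  txn=BusRd  M[L1]=31
step 21: P0: load  L1  ⟶  SSOI  (L1)  txn=∅  M[L1]=31
step 22: P2: load  L0  ⟶  OISS  (L0)  txn=BusRd  M[L0]=33
step 23: P0: load  L1  ⟶  SSOI  (L1)  txn=∅  M[L1]=31
step 24: P3: store L1 := 17  ⟶  IIIM  (L1)  txn=BusRdX+Flush  M[L1]=44
step 25: P3: load  L0  ⟶  OISS  (L0)  txn=∅  M[L0]=33
step 26: P2: store L1 := 61  ⟶  IIMI  (L1)  txn=BusRdX+Flush  M[L1]=17
step 27: P3: load  L1  ⟶  IIOS  (L1)  txn=BusRd  M[L1]=17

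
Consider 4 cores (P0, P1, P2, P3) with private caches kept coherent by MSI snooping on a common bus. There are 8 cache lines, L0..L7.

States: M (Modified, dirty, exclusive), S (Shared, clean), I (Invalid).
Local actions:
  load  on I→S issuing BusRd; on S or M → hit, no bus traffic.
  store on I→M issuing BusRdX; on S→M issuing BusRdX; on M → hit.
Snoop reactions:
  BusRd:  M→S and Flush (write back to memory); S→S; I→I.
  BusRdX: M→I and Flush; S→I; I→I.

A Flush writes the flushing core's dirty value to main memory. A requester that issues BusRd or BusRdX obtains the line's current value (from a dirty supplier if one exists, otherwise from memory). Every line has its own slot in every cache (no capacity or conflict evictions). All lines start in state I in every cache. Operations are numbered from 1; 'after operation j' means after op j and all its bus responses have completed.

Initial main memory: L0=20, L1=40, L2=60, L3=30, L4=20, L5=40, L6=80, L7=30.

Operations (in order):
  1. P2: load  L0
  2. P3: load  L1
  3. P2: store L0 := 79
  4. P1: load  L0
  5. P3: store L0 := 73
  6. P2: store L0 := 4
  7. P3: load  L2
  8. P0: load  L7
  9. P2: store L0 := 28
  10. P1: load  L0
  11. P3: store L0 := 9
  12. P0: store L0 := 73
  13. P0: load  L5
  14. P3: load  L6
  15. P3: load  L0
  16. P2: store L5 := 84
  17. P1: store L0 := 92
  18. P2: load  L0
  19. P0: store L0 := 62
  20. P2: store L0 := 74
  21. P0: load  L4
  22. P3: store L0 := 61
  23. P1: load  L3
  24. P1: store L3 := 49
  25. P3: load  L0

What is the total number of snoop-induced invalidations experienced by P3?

[1] P2: load  L0 | P0:I, P1:I, P2:S(20), P3:I | bus: BusRd
[2] P3: load  L1 | P0:I, P1:I, P2:I, P3:S(40) | bus: BusRd
[3] P2: store L0 := 79 | P0:I, P1:I, P2:M(79), P3:I | bus: BusRdX
[4] P1: load  L0 | P0:I, P1:S(79), P2:S(79), P3:I | bus: BusRd,Flush
[5] P3: store L0 := 73 | P0:I, P1:I, P2:I, P3:M(73) | bus: BusRdX
[6] P2: store L0 := 4 | P0:I, P1:I, P2:M(4), P3:I | bus: BusRdX,Flush
[7] P3: load  L2 | P0:I, P1:I, P2:I, P3:S(60) | bus: BusRd
[8] P0: load  L7 | P0:S(30), P1:I, P2:I, P3:I | bus: BusRd
[9] P2: store L0 := 28 | P0:I, P1:I, P2:M(28), P3:I | bus: none
[10] P1: load  L0 | P0:I, P1:S(28), P2:S(28), P3:I | bus: BusRd,Flush
[11] P3: store L0 := 9 | P0:I, P1:I, P2:I, P3:M(9) | bus: BusRdX
[12] P0: store L0 := 73 | P0:M(73), P1:I, P2:I, P3:I | bus: BusRdX,Flush
[13] P0: load  L5 | P0:S(40), P1:I, P2:I, P3:I | bus: BusRd
[14] P3: load  L6 | P0:I, P1:I, P2:I, P3:S(80) | bus: BusRd
[15] P3: load  L0 | P0:S(73), P1:I, P2:I, P3:S(73) | bus: BusRd,Flush
[16] P2: store L5 := 84 | P0:I, P1:I, P2:M(84), P3:I | bus: BusRdX
[17] P1: store L0 := 92 | P0:I, P1:M(92), P2:I, P3:I | bus: BusRdX
[18] P2: load  L0 | P0:I, P1:S(92), P2:S(92), P3:I | bus: BusRd,Flush
[19] P0: store L0 := 62 | P0:M(62), P1:I, P2:I, P3:I | bus: BusRdX
[20] P2: store L0 := 74 | P0:I, P1:I, P2:M(74), P3:I | bus: BusRdX,Flush
[21] P0: load  L4 | P0:S(20), P1:I, P2:I, P3:I | bus: BusRd
[22] P3: store L0 := 61 | P0:I, P1:I, P2:I, P3:M(61) | bus: BusRdX,Flush
[23] P1: load  L3 | P0:I, P1:S(30), P2:I, P3:I | bus: BusRd
[24] P1: store L3 := 49 | P0:I, P1:M(49), P2:I, P3:I | bus: BusRdX
[25] P3: load  L0 | P0:I, P1:I, P2:I, P3:M(61) | bus: none

invalidations = 3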